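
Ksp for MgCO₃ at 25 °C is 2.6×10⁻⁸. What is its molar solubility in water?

MgCO₃(s) ⇌ Mg²⁺(aq) + CO₃²⁻(aq)
Call the molar solubility s, so that [Mg²⁺] = s and [CO₃²⁻] = s.
Ksp = [Mg²⁺][CO₃²⁻] = s · s = s^2
s^2 = 2.6×10⁻⁸
s = (2.6×10⁻⁸)^(1/2) = 1.6×10⁻⁴ M

1.6×10⁻⁴ M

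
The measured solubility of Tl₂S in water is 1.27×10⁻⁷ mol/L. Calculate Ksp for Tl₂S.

Tl₂S(s) ⇌ 2 Tl⁺(aq) + S²⁻(aq)
For each mole of Tl₂S that dissolves per liter, [Tl⁺] = 2s and [S²⁻] = s; let s denote this solubility.
Ksp = [Tl⁺]^2[S²⁻] = (2s)^2 · s = 4s^3
Ksp = 4 × (1.27×10⁻⁷)^3 = 8.19×10⁻²¹

Ksp = 8.19×10⁻²¹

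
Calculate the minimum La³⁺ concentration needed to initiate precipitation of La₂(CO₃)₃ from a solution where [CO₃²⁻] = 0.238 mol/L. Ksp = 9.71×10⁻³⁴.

A salt starts to precipitate once the ion product Q reaches its Ksp.
La₂(CO₃)₃(s) ⇌ 2 La³⁺(aq) + 3 CO₃²⁻(aq)
Ksp = [La³⁺]^2[CO₃²⁻]^3 = [La³⁺]^2(0.238)^3
[La³⁺]^2 = 9.71×10⁻³⁴ / (0.238)^3 = 7.20×10⁻³²
[La³⁺] = 2.68×10⁻¹⁶ mol/L

2.68×10⁻¹⁶ M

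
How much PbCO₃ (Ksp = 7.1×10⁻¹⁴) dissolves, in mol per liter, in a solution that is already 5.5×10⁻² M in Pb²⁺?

1.3×10⁻¹² M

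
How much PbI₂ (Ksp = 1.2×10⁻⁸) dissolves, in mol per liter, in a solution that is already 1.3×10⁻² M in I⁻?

PbI₂(s) ⇌ Pb²⁺(aq) + 2 I⁻(aq)
Let s be the solubility of PbI₂ here. The common ion gives [I⁻] ≈ 1.3×10⁻² M, and [Pb²⁺] = s.
Ksp = [Pb²⁺][I⁻]^2 = s(1.3×10⁻²)^2
s = 1.2×10⁻⁸ / (1.3×10⁻²)^2 = 7.1×10⁻⁵
s = 7.1×10⁻⁵ M

7.1×10⁻⁵ M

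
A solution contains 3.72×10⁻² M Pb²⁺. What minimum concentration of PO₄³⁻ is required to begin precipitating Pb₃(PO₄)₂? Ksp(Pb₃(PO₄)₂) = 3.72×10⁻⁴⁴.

2.69×10⁻²⁰ M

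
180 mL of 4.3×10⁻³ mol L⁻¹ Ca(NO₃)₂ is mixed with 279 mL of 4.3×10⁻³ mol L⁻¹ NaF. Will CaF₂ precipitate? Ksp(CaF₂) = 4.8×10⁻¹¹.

Yes

Total volume after mixing = 180 + 279 = 459 mL.
[Ca²⁺] = (4.3×10⁻³)(180)/459 = 1.7×10⁻³ mol L⁻¹
[F⁻] = (4.3×10⁻³)(279)/459 = 2.6×10⁻³ mol L⁻¹
Q = [Ca²⁺][F⁻]^2 = 1.2×10⁻⁸
Because Q > Ksp (1.2×10⁻⁸ vs 4.8×10⁻¹¹), a precipitate of CaF₂ forms.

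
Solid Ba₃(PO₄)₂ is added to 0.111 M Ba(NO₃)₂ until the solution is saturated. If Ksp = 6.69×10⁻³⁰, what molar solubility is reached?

Ba₃(PO₄)₂(s) ⇌ 3 Ba²⁺(aq) + 2 PO₄³⁻(aq)
Ba²⁺ is already present at 0.111 M. If s mol/L of Ba₃(PO₄)₂ dissolves, [PO₄³⁻] = 2s while [Ba²⁺] ≈ 0.111 M.
Ksp = [Ba²⁺]^3[PO₄³⁻]^2 = (0.111)^3(2s)^2
(2s)^2 = 6.69×10⁻³⁰ / (0.111)^3 = 4.89×10⁻²⁷
s = 3.50×10⁻¹⁴ M

3.50×10⁻¹⁴ M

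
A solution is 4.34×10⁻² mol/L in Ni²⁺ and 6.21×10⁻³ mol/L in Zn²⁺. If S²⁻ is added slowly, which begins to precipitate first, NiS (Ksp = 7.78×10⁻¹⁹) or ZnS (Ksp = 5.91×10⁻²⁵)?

Precipitation of each salt begins when its ion product equals Ksp.
For NiS: [S²⁻] = (Ksp/[Ni²⁺]) = 1.79×10⁻¹⁷ mol/L
For ZnS: [S²⁻] = (Ksp/[Zn²⁺]) = 9.52×10⁻²³ mol/L
ZnS requires the lower [S²⁻], so it precipitates first.

ZnS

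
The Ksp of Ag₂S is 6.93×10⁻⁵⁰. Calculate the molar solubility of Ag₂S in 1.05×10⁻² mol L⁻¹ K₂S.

1.28×10⁻²⁴ M

Ag₂S(s) ⇌ 2 Ag⁺(aq) + S²⁻(aq)
The solution already contains S²⁻ at 1.05×10⁻² mol L⁻¹. Let s be the molar solubility of Ag₂S.
[S²⁻] ≈ 1.05×10⁻² mol L⁻¹ (common ion dominates); [Ag⁺] = 2s.
Ksp = [Ag⁺]^2[S²⁻] = (2s)^2(1.05×10⁻²)
(2s)^2 = 6.93×10⁻⁵⁰ / (1.05×10⁻²) = 6.60×10⁻⁴⁸
s = 1.28×10⁻²⁴ mol L⁻¹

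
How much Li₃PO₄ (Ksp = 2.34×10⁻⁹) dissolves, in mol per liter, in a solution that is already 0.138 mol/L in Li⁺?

8.90×10⁻⁷ M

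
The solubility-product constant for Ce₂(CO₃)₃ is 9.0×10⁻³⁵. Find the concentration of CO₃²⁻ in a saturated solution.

Ce₂(CO₃)₃(s) ⇌ 2 Ce³⁺(aq) + 3 CO₃²⁻(aq)
If s mol/L of Ce₂(CO₃)₃ dissolves, [Ce³⁺] = 2s and [CO₃²⁻] = 3s.
Ksp = [Ce³⁺]^2[CO₃²⁻]^3 = (2s)^2 · (3s)^3 = 108s^5 = 9.0×10⁻³⁵
s = 6.1×10⁻⁸ M
[CO₃²⁻] = 3s = 1.8×10⁻⁷ M

1.8×10⁻⁷ M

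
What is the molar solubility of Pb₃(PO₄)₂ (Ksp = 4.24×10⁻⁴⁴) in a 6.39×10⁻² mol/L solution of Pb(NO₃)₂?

Pb₃(PO₄)₂(s) ⇌ 3 Pb²⁺(aq) + 2 PO₄³⁻(aq)
Let s be the solubility of Pb₃(PO₄)₂ here. The common ion gives [Pb²⁺] ≈ 6.39×10⁻² mol/L, and [PO₄³⁻] = 2s.
Ksp = [Pb²⁺]^3[PO₄³⁻]^2 = (6.39×10⁻²)^3(2s)^2
(2s)^2 = 4.24×10⁻⁴⁴ / (6.39×10⁻²)^3 = 1.63×10⁻⁴⁰
s = 6.37×10⁻²¹ mol/L

6.37×10⁻²¹ M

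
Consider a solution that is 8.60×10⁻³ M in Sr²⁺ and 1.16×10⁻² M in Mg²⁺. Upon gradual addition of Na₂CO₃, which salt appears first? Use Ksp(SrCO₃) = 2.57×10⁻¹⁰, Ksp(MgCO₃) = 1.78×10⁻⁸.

SrCO₃

A salt starts to precipitate once the ion product Q reaches its Ksp.
For SrCO₃: [CO₃²⁻] = (Ksp/[Sr²⁺]) = 2.99×10⁻⁸ M
For MgCO₃: [CO₃²⁻] = (Ksp/[Mg²⁺]) = 1.53×10⁻⁶ M
The smaller threshold [CO₃²⁻] is reached first, so SrCO₃ precipitates first.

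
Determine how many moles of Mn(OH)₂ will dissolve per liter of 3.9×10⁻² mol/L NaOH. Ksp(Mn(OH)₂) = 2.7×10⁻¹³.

1.8×10⁻¹⁰ M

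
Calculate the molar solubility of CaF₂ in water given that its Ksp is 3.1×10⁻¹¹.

CaF₂(s) ⇌ Ca²⁺(aq) + 2 F⁻(aq)
Let s be the molar solubility. Then [Ca²⁺] = s and [F⁻] = 2s.
Ksp = [Ca²⁺][F⁻]^2 = s · (2s)^2 = 4s^3
4s^3 = 3.1×10⁻¹¹  ⇒  s^3 = 7.8×10⁻¹²
s = (7.8×10⁻¹²)^(1/3) = 2.0×10⁻⁴ mol/L

2.0×10⁻⁴ M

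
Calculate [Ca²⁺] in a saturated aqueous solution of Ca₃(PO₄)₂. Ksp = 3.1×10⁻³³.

Ca₃(PO₄)₂(s) ⇌ 3 Ca²⁺(aq) + 2 PO₄³⁻(aq)
With molar solubility s: [Ca²⁺] = 3s, [PO₄³⁻] = 2s.
Ksp = [Ca²⁺]^3[PO₄³⁻]^2 = (3s)^3 · (2s)^2 = 108s^5 = 3.1×10⁻³³
s = 1.2×10⁻⁷ mol/L
[Ca²⁺] = 3s = 3.7×10⁻⁷ mol/L

3.7×10⁻⁷ M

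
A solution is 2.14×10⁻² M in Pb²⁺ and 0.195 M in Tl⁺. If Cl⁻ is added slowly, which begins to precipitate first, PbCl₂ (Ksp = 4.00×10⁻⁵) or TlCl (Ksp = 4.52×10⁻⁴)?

TlCl

A salt starts to precipitate once the ion product Q reaches its Ksp.
For PbCl₂: [Cl⁻] = (Ksp/[Pb²⁺])^(1/2) = 4.32×10⁻² M
For TlCl: [Cl⁻] = (Ksp/[Tl⁺]) = 2.32×10⁻³ M
Since TlCl needs less Cl⁻ to reach saturation, it precipitates first.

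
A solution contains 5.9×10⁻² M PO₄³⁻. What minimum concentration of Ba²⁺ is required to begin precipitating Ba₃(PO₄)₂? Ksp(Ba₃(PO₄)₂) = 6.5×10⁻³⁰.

1.2×10⁻⁹ M

Each salt precipitates once Q = Ksp for that salt.
Ba₃(PO₄)₂(s) ⇌ 3 Ba²⁺(aq) + 2 PO₄³⁻(aq)
Ksp = [Ba²⁺]^3[PO₄³⁻]^2 = [Ba²⁺]^3(5.9×10⁻²)^2
[Ba²⁺]^3 = 6.5×10⁻³⁰ / (5.9×10⁻²)^2 = 1.9×10⁻²⁷
[Ba²⁺] = 1.2×10⁻⁹ M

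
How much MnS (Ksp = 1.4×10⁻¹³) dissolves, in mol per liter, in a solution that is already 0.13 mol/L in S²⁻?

MnS(s) ⇌ Mn²⁺(aq) + S²⁻(aq)
With S²⁻ already at 0.13 mol/L and s small, take [S²⁻] ≈ 0.13 mol/L and [Mn²⁺] = s.
Ksp = [Mn²⁺][S²⁻] = s(0.13)
s = 1.4×10⁻¹³ / (0.13) = 1.1×10⁻¹²
s = 1.1×10⁻¹² mol/L

1.1×10⁻¹² M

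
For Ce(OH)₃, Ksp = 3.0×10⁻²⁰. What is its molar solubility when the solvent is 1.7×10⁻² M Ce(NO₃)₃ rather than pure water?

4.0×10⁻⁷ M

Ce(OH)₃(s) ⇌ Ce³⁺(aq) + 3 OH⁻(aq)
Let s be the solubility of Ce(OH)₃ here. The common ion gives [Ce³⁺] ≈ 1.7×10⁻² M, and [OH⁻] = 3s.
Ksp = [Ce³⁺][OH⁻]^3 = (1.7×10⁻²)(3s)^3
(3s)^3 = 3.0×10⁻²⁰ / (1.7×10⁻²) = 1.8×10⁻¹⁸
s = 4.0×10⁻⁷ M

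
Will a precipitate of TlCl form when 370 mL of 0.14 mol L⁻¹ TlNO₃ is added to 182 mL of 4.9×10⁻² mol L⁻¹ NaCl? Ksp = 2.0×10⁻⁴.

Total volume after mixing = 370 + 182 = 552 mL.
[Tl⁺] = (0.14)(370)/552 = 9.4×10⁻² mol L⁻¹
[Cl⁻] = (4.9×10⁻²)(182)/552 = 1.6×10⁻² mol L⁻¹
Q = [Tl⁺][Cl⁻] = 1.5×10⁻³
Since Q (1.5×10⁻³) exceeds Ksp (2.0×10⁻⁴), TlCl will precipitate.

Yes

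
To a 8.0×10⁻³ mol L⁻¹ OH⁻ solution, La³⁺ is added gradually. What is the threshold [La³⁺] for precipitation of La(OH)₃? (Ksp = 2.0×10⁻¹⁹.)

Precipitation of each salt begins when its ion product equals Ksp.
La(OH)₃(s) ⇌ La³⁺(aq) + 3 OH⁻(aq)
Ksp = [La³⁺][OH⁻]^3 = [La³⁺](8.0×10⁻³)^3
[La³⁺] = 2.0×10⁻¹⁹ / (8.0×10⁻³)^3 = 3.9×10⁻¹³
[La³⁺] = 3.9×10⁻¹³ mol L⁻¹

3.9×10⁻¹³ M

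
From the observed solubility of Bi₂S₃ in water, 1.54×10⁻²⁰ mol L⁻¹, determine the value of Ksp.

Ksp = 9.35×10⁻⁹⁸

Bi₂S₃(s) ⇌ 2 Bi³⁺(aq) + 3 S²⁻(aq)
If s mol/L of Bi₂S₃ dissolves, [Bi³⁺] = 2s and [S²⁻] = 3s.
Ksp = [Bi³⁺]^2[S²⁻]^3 = (2s)^2 · (3s)^3 = 108s^5
Ksp = 108 × (1.54×10⁻²⁰)^5 = 9.35×10⁻⁹⁸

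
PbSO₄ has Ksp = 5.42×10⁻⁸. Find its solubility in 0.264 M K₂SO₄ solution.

2.05×10⁻⁷ M

PbSO₄(s) ⇌ Pb²⁺(aq) + SO₄²⁻(aq)
The solution already contains SO₄²⁻ at 0.264 M. Let s be the molar solubility of PbSO₄.
[SO₄²⁻] ≈ 0.264 M (common ion dominates); [Pb²⁺] = s.
Ksp = [Pb²⁺][SO₄²⁻] = s(0.264)
s = 5.42×10⁻⁸ / (0.264) = 2.05×10⁻⁷
s = 2.05×10⁻⁷ M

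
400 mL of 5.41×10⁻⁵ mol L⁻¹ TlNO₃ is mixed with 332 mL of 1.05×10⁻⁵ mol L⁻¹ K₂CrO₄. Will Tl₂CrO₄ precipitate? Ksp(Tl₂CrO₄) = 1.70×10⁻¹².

No

Total volume after mixing = 400 + 332 = 732 mL.
[Tl⁺] = (5.41×10⁻⁵)(400)/732 = 2.96×10⁻⁵ mol L⁻¹
[CrO₄²⁻] = (1.05×10⁻⁵)(332)/732 = 4.76×10⁻⁶ mol L⁻¹
Q = [Tl⁺]^2[CrO₄²⁻] = 4.16×10⁻¹⁵
Q < Ksp (4.16×10⁻¹⁵ vs 1.70×10⁻¹²); the solution remains unsaturated and no precipitate forms.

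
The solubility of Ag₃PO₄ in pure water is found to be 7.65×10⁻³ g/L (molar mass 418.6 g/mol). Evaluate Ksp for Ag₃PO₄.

Ksp = 3.01×10⁻¹⁸

Molar solubility s = (7.65×10⁻³ g/L) / (418.6 g/mol) = 1.8275×10⁻⁵ mol/L
Ag₃PO₄(s) ⇌ 3 Ag⁺(aq) + PO₄³⁻(aq)
Let s be the molar solubility. Then [Ag⁺] = 3s and [PO₄³⁻] = s.
Ksp = [Ag⁺]^3[PO₄³⁻] = (3s)^3 · s = 27s^4
Ksp = 27 × (1.8275×10⁻⁵)^4 = 3.01×10⁻¹⁸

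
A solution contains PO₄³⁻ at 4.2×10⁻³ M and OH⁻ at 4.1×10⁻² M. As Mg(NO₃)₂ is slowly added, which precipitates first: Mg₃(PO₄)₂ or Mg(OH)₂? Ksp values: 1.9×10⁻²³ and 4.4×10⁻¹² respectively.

Mg(OH)₂

Precipitation of each salt begins when its ion product equals Ksp.
For Mg₃(PO₄)₂: [Mg²⁺] = (Ksp/[PO₄³⁻]^2)^(1/3) = 1.0×10⁻⁶ M
For Mg(OH)₂: [Mg²⁺] = (Ksp/[OH⁻]^2) = 2.6×10⁻⁹ M
The smaller threshold [Mg²⁺] is reached first, so Mg(OH)₂ precipitates first.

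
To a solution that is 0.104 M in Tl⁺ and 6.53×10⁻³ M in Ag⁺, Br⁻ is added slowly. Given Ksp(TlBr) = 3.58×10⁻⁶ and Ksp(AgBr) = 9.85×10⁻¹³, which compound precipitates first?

A salt starts to precipitate once the ion product Q reaches its Ksp.
For TlBr: [Br⁻] = (Ksp/[Tl⁺]) = 3.44×10⁻⁵ M
For AgBr: [Br⁻] = (Ksp/[Ag⁺]) = 1.51×10⁻¹⁰ M
The smaller threshold [Br⁻] is reached first, so AgBr precipitates first.

AgBr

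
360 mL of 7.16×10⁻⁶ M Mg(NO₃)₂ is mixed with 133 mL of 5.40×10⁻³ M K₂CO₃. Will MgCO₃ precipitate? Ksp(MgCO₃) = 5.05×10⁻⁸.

Total volume after mixing = 360 + 133 = 493 mL.
[Mg²⁺] = (7.16×10⁻⁶)(360)/493 = 5.23×10⁻⁶ M
[CO₃²⁻] = (5.40×10⁻³)(133)/493 = 1.46×10⁻³ M
Q = [Mg²⁺][CO₃²⁻] = 7.62×10⁻⁹
Q < Ksp (7.62×10⁻⁹ vs 5.05×10⁻⁸); the solution remains unsaturated and no precipitate forms.

No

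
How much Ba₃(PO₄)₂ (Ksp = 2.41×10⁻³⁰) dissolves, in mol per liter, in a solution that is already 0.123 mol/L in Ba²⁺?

Ba₃(PO₄)₂(s) ⇌ 3 Ba²⁺(aq) + 2 PO₄³⁻(aq)
With Ba²⁺ already at 0.123 mol/L and s small, take [Ba²⁺] ≈ 0.123 mol/L and [PO₄³⁻] = 2s.
Ksp = [Ba²⁺]^3[PO₄³⁻]^2 = (0.123)^3(2s)^2
(2s)^2 = 2.41×10⁻³⁰ / (0.123)^3 = 1.30×10⁻²⁷
s = 1.80×10⁻¹⁴ mol/L

1.80×10⁻¹⁴ M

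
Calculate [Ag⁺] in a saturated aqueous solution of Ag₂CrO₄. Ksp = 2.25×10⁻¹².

1.65×10⁻⁴ M

Ag₂CrO₄(s) ⇌ 2 Ag⁺(aq) + CrO₄²⁻(aq)
Let s be the molar solubility. Then [Ag⁺] = 2s and [CrO₄²⁻] = s.
Ksp = [Ag⁺]^2[CrO₄²⁻] = (2s)^2 · s = 4s^3 = 2.25×10⁻¹²
s = 8.25×10⁻⁵ M
[Ag⁺] = 2s = 1.65×10⁻⁴ M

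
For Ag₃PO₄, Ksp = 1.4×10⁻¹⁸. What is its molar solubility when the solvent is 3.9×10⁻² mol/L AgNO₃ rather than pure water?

Ag₃PO₄(s) ⇌ 3 Ag⁺(aq) + PO₄³⁻(aq)
Ag⁺ is already present at 3.9×10⁻² mol/L. If s mol/L of Ag₃PO₄ dissolves, [PO₄³⁻] = s while [Ag⁺] ≈ 3.9×10⁻² mol/L.
Ksp = [Ag⁺]^3[PO₄³⁻] = (3.9×10⁻²)^3s
s = 1.4×10⁻¹⁸ / (3.9×10⁻²)^3 = 2.4×10⁻¹⁴
s = 2.4×10⁻¹⁴ mol/L

2.4×10⁻¹⁴ M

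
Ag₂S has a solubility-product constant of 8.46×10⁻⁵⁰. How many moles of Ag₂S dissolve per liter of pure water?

Ag₂S(s) ⇌ 2 Ag⁺(aq) + S²⁻(aq)
Let s be the molar solubility. Then [Ag⁺] = 2s and [S²⁻] = s.
Ksp = [Ag⁺]^2[S²⁻] = (2s)^2 · s = 4s^3
4s^3 = 8.46×10⁻⁵⁰  ⇒  s^3 = 2.12×10⁻⁵⁰
s = 2.77×10⁻¹⁷ mol/L

2.77×10⁻¹⁷ M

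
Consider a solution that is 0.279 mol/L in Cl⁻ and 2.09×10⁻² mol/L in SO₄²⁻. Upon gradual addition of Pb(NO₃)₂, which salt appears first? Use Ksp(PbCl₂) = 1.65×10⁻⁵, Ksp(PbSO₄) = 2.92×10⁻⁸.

The threshold for precipitation is Q = Ksp.
For PbCl₂: [Pb²⁺] = (Ksp/[Cl⁻]^2) = 2.12×10⁻⁴ mol/L
For PbSO₄: [Pb²⁺] = (Ksp/[SO₄²⁻]) = 1.40×10⁻⁶ mol/L
The smaller threshold [Pb²⁺] is reached first, so PbSO₄ precipitates first.

PbSO₄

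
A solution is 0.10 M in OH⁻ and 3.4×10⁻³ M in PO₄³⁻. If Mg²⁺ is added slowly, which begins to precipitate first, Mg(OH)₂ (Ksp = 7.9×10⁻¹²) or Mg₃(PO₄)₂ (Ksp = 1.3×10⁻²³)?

Each salt precipitates once Q = Ksp for that salt.
For Mg(OH)₂: [Mg²⁺] = (Ksp/[OH⁻]^2) = 7.9×10⁻¹⁰ M
For Mg₃(PO₄)₂: [Mg²⁺] = (Ksp/[PO₄³⁻]^2)^(1/3) = 1.0×10⁻⁶ M
The smaller threshold [Mg²⁺] is reached first, so Mg(OH)₂ precipitates first.

Mg(OH)₂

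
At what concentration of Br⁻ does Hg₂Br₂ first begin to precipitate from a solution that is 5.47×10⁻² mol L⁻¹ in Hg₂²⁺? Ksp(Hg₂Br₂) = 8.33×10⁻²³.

3.90×10⁻¹¹ M

Precipitation of each salt begins when its ion product equals Ksp.
Hg₂Br₂(s) ⇌ Hg₂²⁺(aq) + 2 Br⁻(aq)
Ksp = [Hg₂²⁺][Br⁻]^2 = [Br⁻]^2(5.47×10⁻²)
[Br⁻]^2 = 8.33×10⁻²³ / (5.47×10⁻²) = 1.52×10⁻²¹
[Br⁻] = 3.90×10⁻¹¹ mol L⁻¹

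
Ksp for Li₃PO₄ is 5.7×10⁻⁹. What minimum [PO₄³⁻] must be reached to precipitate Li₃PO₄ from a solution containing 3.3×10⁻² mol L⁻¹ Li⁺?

Each salt precipitates once Q = Ksp for that salt.
Li₃PO₄(s) ⇌ 3 Li⁺(aq) + PO₄³⁻(aq)
Ksp = [Li⁺]^3[PO₄³⁻] = [PO₄³⁻](3.3×10⁻²)^3
[PO₄³⁻] = 5.7×10⁻⁹ / (3.3×10⁻²)^3 = 1.6×10⁻⁴
[PO₄³⁻] = 1.6×10⁻⁴ mol L⁻¹

1.6×10⁻⁴ M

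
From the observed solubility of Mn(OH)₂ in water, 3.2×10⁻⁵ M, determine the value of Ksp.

Ksp = 1.3×10⁻¹³

Mn(OH)₂(s) ⇌ Mn²⁺(aq) + 2 OH⁻(aq)
For each mole of Mn(OH)₂ that dissolves per liter, [Mn²⁺] = s and [OH⁻] = 2s; let s denote this solubility.
Ksp = [Mn²⁺][OH⁻]^2 = s · (2s)^2 = 4s^3
Ksp = 4 × (3.2×10⁻⁵)^3 = 1.3×10⁻¹³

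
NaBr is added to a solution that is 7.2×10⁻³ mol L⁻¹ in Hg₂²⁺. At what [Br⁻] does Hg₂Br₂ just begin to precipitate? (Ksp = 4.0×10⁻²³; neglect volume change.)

Each salt precipitates once Q = Ksp for that salt.
Hg₂Br₂(s) ⇌ Hg₂²⁺(aq) + 2 Br⁻(aq)
Ksp = [Hg₂²⁺][Br⁻]^2 = [Br⁻]^2(7.2×10⁻³)
[Br⁻]^2 = 4.0×10⁻²³ / (7.2×10⁻³) = 5.6×10⁻²¹
[Br⁻] = 7.5×10⁻¹¹ mol L⁻¹

7.5×10⁻¹¹ M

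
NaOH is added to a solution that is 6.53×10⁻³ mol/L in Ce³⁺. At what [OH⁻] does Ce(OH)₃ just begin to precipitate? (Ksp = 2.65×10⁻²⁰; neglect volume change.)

The threshold for precipitation is Q = Ksp.
Ce(OH)₃(s) ⇌ Ce³⁺(aq) + 3 OH⁻(aq)
Ksp = [Ce³⁺][OH⁻]^3 = [OH⁻]^3(6.53×10⁻³)
[OH⁻]^3 = 2.65×10⁻²⁰ / (6.53×10⁻³) = 4.06×10⁻¹⁸
[OH⁻] = 1.60×10⁻⁶ mol/L

1.60×10⁻⁶ M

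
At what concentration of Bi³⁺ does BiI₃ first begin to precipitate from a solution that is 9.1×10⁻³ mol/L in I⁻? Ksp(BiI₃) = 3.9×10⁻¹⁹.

Precipitation of each salt begins when its ion product equals Ksp.
BiI₃(s) ⇌ Bi³⁺(aq) + 3 I⁻(aq)
Ksp = [Bi³⁺][I⁻]^3 = [Bi³⁺](9.1×10⁻³)^3
[Bi³⁺] = 3.9×10⁻¹⁹ / (9.1×10⁻³)^3 = 5.2×10⁻¹³
[Bi³⁺] = 5.2×10⁻¹³ mol/L

5.2×10⁻¹³ M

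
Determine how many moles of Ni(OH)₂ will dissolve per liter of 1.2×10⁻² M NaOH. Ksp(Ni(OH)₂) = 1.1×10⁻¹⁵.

Ni(OH)₂(s) ⇌ Ni²⁺(aq) + 2 OH⁻(aq)
With OH⁻ already at 1.2×10⁻² M and s small, take [OH⁻] ≈ 1.2×10⁻² M and [Ni²⁺] = s.
Ksp = [Ni²⁺][OH⁻]^2 = s(1.2×10⁻²)^2
s = 1.1×10⁻¹⁵ / (1.2×10⁻²)^2 = 7.6×10⁻¹²
s = 7.6×10⁻¹² M

7.6×10⁻¹² M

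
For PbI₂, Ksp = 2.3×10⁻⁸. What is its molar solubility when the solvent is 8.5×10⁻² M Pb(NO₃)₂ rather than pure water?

2.6×10⁻⁴ M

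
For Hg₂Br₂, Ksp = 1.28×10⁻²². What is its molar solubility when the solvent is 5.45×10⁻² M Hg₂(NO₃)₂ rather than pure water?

2.42×10⁻¹¹ M

Hg₂Br₂(s) ⇌ Hg₂²⁺(aq) + 2 Br⁻(aq)
With Hg₂²⁺ already at 5.45×10⁻² M and s small, take [Hg₂²⁺] ≈ 5.45×10⁻² M and [Br⁻] = 2s.
Ksp = [Hg₂²⁺][Br⁻]^2 = (5.45×10⁻²)(2s)^2
(2s)^2 = 1.28×10⁻²² / (5.45×10⁻²) = 2.35×10⁻²¹
s = 2.42×10⁻¹¹ M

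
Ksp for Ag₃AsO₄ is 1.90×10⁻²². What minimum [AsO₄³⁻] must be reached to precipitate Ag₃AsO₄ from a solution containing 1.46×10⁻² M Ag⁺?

Precipitation of each salt begins when its ion product equals Ksp.
Ag₃AsO₄(s) ⇌ 3 Ag⁺(aq) + AsO₄³⁻(aq)
Ksp = [Ag⁺]^3[AsO₄³⁻] = [AsO₄³⁻](1.46×10⁻²)^3
[AsO₄³⁻] = 1.90×10⁻²² / (1.46×10⁻²)^3 = 6.11×10⁻¹⁷
[AsO₄³⁻] = 6.11×10⁻¹⁷ M

6.11×10⁻¹⁷ M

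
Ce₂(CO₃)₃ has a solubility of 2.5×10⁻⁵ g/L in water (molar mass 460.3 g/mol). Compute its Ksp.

Convert to molarity: s = 2.5×10⁻⁵ / 460.3 = 5.431×10⁻⁸ mol/L
Ce₂(CO₃)₃(s) ⇌ 2 Ce³⁺(aq) + 3 CO₃²⁻(aq)
Call the molar solubility s, so that [Ce³⁺] = 2s and [CO₃²⁻] = 3s.
Ksp = [Ce³⁺]^2[CO₃²⁻]^3 = (2s)^2 · (3s)^3 = 108s^5
Ksp = 108 × (5.431×10⁻⁸)^5 = 5.1×10⁻³⁵

Ksp = 5.1×10⁻³⁵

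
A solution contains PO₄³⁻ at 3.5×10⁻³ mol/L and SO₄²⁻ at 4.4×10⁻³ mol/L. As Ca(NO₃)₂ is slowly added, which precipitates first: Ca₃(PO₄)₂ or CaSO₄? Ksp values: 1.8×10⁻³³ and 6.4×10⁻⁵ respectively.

Ca₃(PO₄)₂

Each salt precipitates once Q = Ksp for that salt.
For Ca₃(PO₄)₂: [Ca²⁺] = (Ksp/[PO₄³⁻]^2)^(1/3) = 5.3×10⁻¹⁰ mol/L
For CaSO₄: [Ca²⁺] = (Ksp/[SO₄²⁻]) = 1.5×10⁻² mol/L
The smaller threshold [Ca²⁺] is reached first, so Ca₃(PO₄)₂ precipitates first.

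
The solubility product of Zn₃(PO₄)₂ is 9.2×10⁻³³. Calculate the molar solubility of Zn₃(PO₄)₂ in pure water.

1.5×10⁻⁷ M

Zn₃(PO₄)₂(s) ⇌ 3 Zn²⁺(aq) + 2 PO₄³⁻(aq)
If s mol/L of Zn₃(PO₄)₂ dissolves, [Zn²⁺] = 3s and [PO₄³⁻] = 2s.
Ksp = [Zn²⁺]^3[PO₄³⁻]^2 = (3s)^3 · (2s)^2 = 108s^5
108s^5 = 9.2×10⁻³³  ⇒  s^5 = 8.5×10⁻³⁵
s = 1.5×10⁻⁷ mol/L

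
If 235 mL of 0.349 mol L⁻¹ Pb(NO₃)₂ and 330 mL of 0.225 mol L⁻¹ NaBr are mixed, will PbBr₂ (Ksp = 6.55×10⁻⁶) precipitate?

Yes

After mixing, V = 235 mL + 330 mL = 565 mL.
[Pb²⁺] = (0.349)(235)/565 = 0.145 mol L⁻¹
[Br⁻] = (0.225)(330)/565 = 0.131 mol L⁻¹
Q = [Pb²⁺][Br⁻]^2 = 2.51×10⁻³
Q = 2.51×10⁻³ > Ksp = 6.55×10⁻⁶, so the solution is supersaturated and PbBr₂ precipitates.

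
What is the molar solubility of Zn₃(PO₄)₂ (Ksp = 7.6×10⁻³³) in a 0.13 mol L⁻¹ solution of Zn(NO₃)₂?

Zn₃(PO₄)₂(s) ⇌ 3 Zn²⁺(aq) + 2 PO₄³⁻(aq)
Zn²⁺ is already present at 0.13 mol L⁻¹. If s mol/L of Zn₃(PO₄)₂ dissolves, [PO₄³⁻] = 2s while [Zn²⁺] ≈ 0.13 mol L⁻¹.
Ksp = [Zn²⁺]^3[PO₄³⁻]^2 = (0.13)^3(2s)^2
(2s)^2 = 7.6×10⁻³³ / (0.13)^3 = 3.5×10⁻³⁰
s = 9.3×10⁻¹⁶ mol L⁻¹

9.3×10⁻¹⁶ M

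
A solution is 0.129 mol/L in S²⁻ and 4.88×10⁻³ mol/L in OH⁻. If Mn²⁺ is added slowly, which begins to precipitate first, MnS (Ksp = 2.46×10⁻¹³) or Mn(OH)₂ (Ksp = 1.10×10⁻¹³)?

Precipitation begins when Q = Ksp.
For MnS: [Mn²⁺] = (Ksp/[S²⁻]) = 1.91×10⁻¹² mol/L
For Mn(OH)₂: [Mn²⁺] = (Ksp/[OH⁻]^2) = 4.62×10⁻⁹ mol/L
The smaller threshold [Mn²⁺] is reached first, so MnS precipitates first.

MnS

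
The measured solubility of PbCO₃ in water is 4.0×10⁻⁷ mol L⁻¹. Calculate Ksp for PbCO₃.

Ksp = 1.6×10⁻¹³

PbCO₃(s) ⇌ Pb²⁺(aq) + CO₃²⁻(aq)
Let s be the molar solubility. Then [Pb²⁺] = s and [CO₃²⁻] = s.
Ksp = [Pb²⁺][CO₃²⁻] = s · s = s^2
Ksp = (4.0×10⁻⁷)^2 = 1.6×10⁻¹³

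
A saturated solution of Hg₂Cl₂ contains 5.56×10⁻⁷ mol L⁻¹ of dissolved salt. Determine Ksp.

Ksp = 6.88×10⁻¹⁹

Hg₂Cl₂(s) ⇌ Hg₂²⁺(aq) + 2 Cl⁻(aq)
Call the molar solubility s, so that [Hg₂²⁺] = s and [Cl⁻] = 2s.
Ksp = [Hg₂²⁺][Cl⁻]^2 = s · (2s)^2 = 4s^3
Ksp = 4 × (5.56×10⁻⁷)^3 = 6.88×10⁻¹⁹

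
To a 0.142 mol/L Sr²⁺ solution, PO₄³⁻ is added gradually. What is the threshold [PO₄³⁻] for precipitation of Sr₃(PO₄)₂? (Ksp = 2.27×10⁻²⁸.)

2.82×10⁻¹³ M

Each salt precipitates once Q = Ksp for that salt.
Sr₃(PO₄)₂(s) ⇌ 3 Sr²⁺(aq) + 2 PO₄³⁻(aq)
Ksp = [Sr²⁺]^3[PO₄³⁻]^2 = [PO₄³⁻]^2(0.142)^3
[PO₄³⁻]^2 = 2.27×10⁻²⁸ / (0.142)^3 = 7.93×10⁻²⁶
[PO₄³⁻] = 2.82×10⁻¹³ mol/L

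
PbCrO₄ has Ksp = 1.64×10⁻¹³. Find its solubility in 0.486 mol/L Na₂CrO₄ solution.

3.37×10⁻¹³ M

PbCrO₄(s) ⇌ Pb²⁺(aq) + CrO₄²⁻(aq)
Let s be the solubility of PbCrO₄ here. The common ion gives [CrO₄²⁻] ≈ 0.486 mol/L, and [Pb²⁺] = s.
Ksp = [Pb²⁺][CrO₄²⁻] = s(0.486)
s = 1.64×10⁻¹³ / (0.486) = 3.37×10⁻¹³
s = 3.37×10⁻¹³ mol/L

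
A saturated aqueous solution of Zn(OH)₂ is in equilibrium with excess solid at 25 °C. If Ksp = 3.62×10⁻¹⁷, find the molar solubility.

2.08×10⁻⁶ M

Zn(OH)₂(s) ⇌ Zn²⁺(aq) + 2 OH⁻(aq)
Call the molar solubility s, so that [Zn²⁺] = s and [OH⁻] = 2s.
Ksp = [Zn²⁺][OH⁻]^2 = s · (2s)^2 = 4s^3
4s^3 = 3.62×10⁻¹⁷  ⇒  s^3 = 9.05×10⁻¹⁸
s = (9.05×10⁻¹⁸)^(1/3) = 2.08×10⁻⁶ M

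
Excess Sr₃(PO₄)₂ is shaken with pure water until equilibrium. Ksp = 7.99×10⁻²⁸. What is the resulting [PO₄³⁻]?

Sr₃(PO₄)₂(s) ⇌ 3 Sr²⁺(aq) + 2 PO₄³⁻(aq)
Let s be the molar solubility. Then [Sr²⁺] = 3s and [PO₄³⁻] = 2s.
Ksp = [Sr²⁺]^3[PO₄³⁻]^2 = (3s)^3 · (2s)^2 = 108s^5 = 7.99×10⁻²⁸
s = 1.49×10⁻⁶ mol/L
[PO₄³⁻] = 2s = 2.98×10⁻⁶ mol/L

2.98×10⁻⁶ M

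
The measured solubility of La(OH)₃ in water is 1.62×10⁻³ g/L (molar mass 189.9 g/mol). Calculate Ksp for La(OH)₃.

Ksp = 1.43×10⁻¹⁹

s = (1.62×10⁻³ g L⁻¹)/(189.9 g mol⁻¹) = 8.5308×10⁻⁶ M
La(OH)₃(s) ⇌ La³⁺(aq) + 3 OH⁻(aq)
For each mole of La(OH)₃ that dissolves per liter, [La³⁺] = s and [OH⁻] = 3s; let s denote this solubility.
Ksp = [La³⁺][OH⁻]^3 = s · (3s)^3 = 27s^4
Ksp = 27 × (8.5308×10⁻⁶)^4 = 1.43×10⁻¹⁹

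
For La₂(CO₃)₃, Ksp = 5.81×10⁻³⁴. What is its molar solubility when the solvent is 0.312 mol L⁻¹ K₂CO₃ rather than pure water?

6.92×10⁻¹⁷ M

La₂(CO₃)₃(s) ⇌ 2 La³⁺(aq) + 3 CO₃²⁻(aq)
With CO₃²⁻ already at 0.312 mol L⁻¹ and s small, take [CO₃²⁻] ≈ 0.312 mol L⁻¹ and [La³⁺] = 2s.
Ksp = [La³⁺]^2[CO₃²⁻]^3 = (2s)^2(0.312)^3
(2s)^2 = 5.81×10⁻³⁴ / (0.312)^3 = 1.91×10⁻³²
s = 6.92×10⁻¹⁷ mol L⁻¹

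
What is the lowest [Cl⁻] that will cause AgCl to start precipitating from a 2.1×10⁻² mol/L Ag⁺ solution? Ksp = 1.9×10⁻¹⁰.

Each salt precipitates once Q = Ksp for that salt.
AgCl(s) ⇌ Ag⁺(aq) + Cl⁻(aq)
Ksp = [Ag⁺][Cl⁻] = [Cl⁻](2.1×10⁻²)
[Cl⁻] = 1.9×10⁻¹⁰ / (2.1×10⁻²) = 9.0×10⁻⁹
[Cl⁻] = 9.0×10⁻⁹ mol/L

9.0×10⁻⁹ M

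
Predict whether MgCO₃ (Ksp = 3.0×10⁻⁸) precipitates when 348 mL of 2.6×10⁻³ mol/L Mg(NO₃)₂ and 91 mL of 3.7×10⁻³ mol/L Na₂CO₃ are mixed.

Yes

The combined volume is 439 mL.
[Mg²⁺] = (2.6×10⁻³)(348)/439 = 2.1×10⁻³ mol/L
[CO₃²⁻] = (3.7×10⁻³)(91)/439 = 7.7×10⁻⁴ mol/L
Q = [Mg²⁺][CO₃²⁻] = 1.6×10⁻⁶
Because Q > Ksp (1.6×10⁻⁶ vs 3.0×10⁻⁸), a precipitate of MgCO₃ forms.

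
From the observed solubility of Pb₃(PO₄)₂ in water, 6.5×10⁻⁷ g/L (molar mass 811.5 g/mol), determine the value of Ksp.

Ksp = 3.6×10⁻⁴⁴

Molar solubility s = (6.5×10⁻⁷ g/L) / (811.5 g/mol) = 8.010×10⁻¹⁰ mol/L
Pb₃(PO₄)₂(s) ⇌ 3 Pb²⁺(aq) + 2 PO₄³⁻(aq)
Let s be the molar solubility. Then [Pb²⁺] = 3s and [PO₄³⁻] = 2s.
Ksp = [Pb²⁺]^3[PO₄³⁻]^2 = (3s)^3 · (2s)^2 = 108s^5
Ksp = 108 × (8.010×10⁻¹⁰)^5 = 3.6×10⁻⁴⁴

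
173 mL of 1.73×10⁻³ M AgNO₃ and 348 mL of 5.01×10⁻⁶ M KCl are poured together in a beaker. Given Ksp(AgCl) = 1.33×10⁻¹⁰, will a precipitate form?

Yes

After mixing, V = 173 mL + 348 mL = 521 mL.
[Ag⁺] = (1.73×10⁻³)(173)/521 = 5.74×10⁻⁴ M
[Cl⁻] = (5.01×10⁻⁶)(348)/521 = 3.35×10⁻⁶ M
Q = [Ag⁺][Cl⁻] = 1.92×10⁻⁹
Q = 1.92×10⁻⁹ > Ksp = 1.33×10⁻¹⁰, so the solution is supersaturated and AgCl precipitates.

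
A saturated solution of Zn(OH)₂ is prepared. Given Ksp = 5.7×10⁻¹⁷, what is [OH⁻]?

Zn(OH)₂(s) ⇌ Zn²⁺(aq) + 2 OH⁻(aq)
Let s be the molar solubility. Then [Zn²⁺] = s and [OH⁻] = 2s.
Ksp = [Zn²⁺][OH⁻]^2 = s · (2s)^2 = 4s^3 = 5.7×10⁻¹⁷
s = 2.4×10⁻⁶ mol L⁻¹
[OH⁻] = 2s = 4.8×10⁻⁶ mol L⁻¹

4.8×10⁻⁶ M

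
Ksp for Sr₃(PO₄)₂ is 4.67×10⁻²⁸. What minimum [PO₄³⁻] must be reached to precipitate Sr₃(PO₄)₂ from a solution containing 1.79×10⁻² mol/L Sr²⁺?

Precipitation of each salt begins when its ion product equals Ksp.
Sr₃(PO₄)₂(s) ⇌ 3 Sr²⁺(aq) + 2 PO₄³⁻(aq)
Ksp = [Sr²⁺]^3[PO₄³⁻]^2 = [PO₄³⁻]^2(1.79×10⁻²)^3
[PO₄³⁻]^2 = 4.67×10⁻²⁸ / (1.79×10⁻²)^3 = 8.14×10⁻²³
[PO₄³⁻] = 9.02×10⁻¹² mol/L

9.02×10⁻¹² M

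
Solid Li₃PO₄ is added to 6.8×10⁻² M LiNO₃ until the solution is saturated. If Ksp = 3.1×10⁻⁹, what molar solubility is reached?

Li₃PO₄(s) ⇌ 3 Li⁺(aq) + PO₄³⁻(aq)
Li⁺ is already present at 6.8×10⁻² M. If s mol/L of Li₃PO₄ dissolves, [PO₄³⁻] = s while [Li⁺] ≈ 6.8×10⁻² M.
Ksp = [Li⁺]^3[PO₄³⁻] = (6.8×10⁻²)^3s
s = 3.1×10⁻⁹ / (6.8×10⁻²)^3 = 9.9×10⁻⁶
s = 9.9×10⁻⁶ M

9.9×10⁻⁶ M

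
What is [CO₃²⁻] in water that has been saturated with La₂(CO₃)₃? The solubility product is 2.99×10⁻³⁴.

2.32×10⁻⁷ M

La₂(CO₃)₃(s) ⇌ 2 La³⁺(aq) + 3 CO₃²⁻(aq)
If s mol/L of La₂(CO₃)₃ dissolves, [La³⁺] = 2s and [CO₃²⁻] = 3s.
Ksp = [La³⁺]^2[CO₃²⁻]^3 = (2s)^2 · (3s)^3 = 108s^5 = 2.99×10⁻³⁴
s = 7.73×10⁻⁸ M
[CO₃²⁻] = 3s = 2.32×10⁻⁷ M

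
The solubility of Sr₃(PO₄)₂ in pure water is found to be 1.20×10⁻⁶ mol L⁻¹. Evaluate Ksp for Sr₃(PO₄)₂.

Sr₃(PO₄)₂(s) ⇌ 3 Sr²⁺(aq) + 2 PO₄³⁻(aq)
Let s be the molar solubility. Then [Sr²⁺] = 3s and [PO₄³⁻] = 2s.
Ksp = [Sr²⁺]^3[PO₄³⁻]^2 = (3s)^3 · (2s)^2 = 108s^5
Ksp = 108 × (1.20×10⁻⁶)^5 = 2.69×10⁻²⁸

Ksp = 2.69×10⁻²⁸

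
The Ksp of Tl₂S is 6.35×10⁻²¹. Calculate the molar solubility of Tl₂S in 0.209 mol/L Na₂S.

Tl₂S(s) ⇌ 2 Tl⁺(aq) + S²⁻(aq)
With S²⁻ already at 0.209 mol/L and s small, take [S²⁻] ≈ 0.209 mol/L and [Tl⁺] = 2s.
Ksp = [Tl⁺]^2[S²⁻] = (2s)^2(0.209)
(2s)^2 = 6.35×10⁻²¹ / (0.209) = 3.04×10⁻²⁰
s = 8.72×10⁻¹¹ mol/L

8.72×10⁻¹¹ M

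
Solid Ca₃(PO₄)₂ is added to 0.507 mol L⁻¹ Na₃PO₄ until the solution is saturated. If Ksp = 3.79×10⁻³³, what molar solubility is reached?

8.17×10⁻¹² M

Ca₃(PO₄)₂(s) ⇌ 3 Ca²⁺(aq) + 2 PO₄³⁻(aq)
Let s be the solubility of Ca₃(PO₄)₂ here. The common ion gives [PO₄³⁻] ≈ 0.507 mol L⁻¹, and [Ca²⁺] = 3s.
Ksp = [Ca²⁺]^3[PO₄³⁻]^2 = (3s)^3(0.507)^2
(3s)^3 = 3.79×10⁻³³ / (0.507)^2 = 1.47×10⁻³²
s = 8.17×10⁻¹² mol L⁻¹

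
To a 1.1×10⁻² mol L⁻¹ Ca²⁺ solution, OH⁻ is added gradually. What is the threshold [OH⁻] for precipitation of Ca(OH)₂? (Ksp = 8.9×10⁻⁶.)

Precipitation begins when Q = Ksp.
Ca(OH)₂(s) ⇌ Ca²⁺(aq) + 2 OH⁻(aq)
Ksp = [Ca²⁺][OH⁻]^2 = [OH⁻]^2(1.1×10⁻²)
[OH⁻]^2 = 8.9×10⁻⁶ / (1.1×10⁻²) = 8.1×10⁻⁴
[OH⁻] = 2.8×10⁻² mol L⁻¹

2.8×10⁻² M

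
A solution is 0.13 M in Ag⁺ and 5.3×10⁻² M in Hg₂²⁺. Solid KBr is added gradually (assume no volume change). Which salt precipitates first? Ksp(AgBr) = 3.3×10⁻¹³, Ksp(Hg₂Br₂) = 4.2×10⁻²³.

The threshold for precipitation is Q = Ksp.
For AgBr: [Br⁻] = (Ksp/[Ag⁺]) = 2.5×10⁻¹² M
For Hg₂Br₂: [Br⁻] = (Ksp/[Hg₂²⁺])^(1/2) = 2.8×10⁻¹¹ M
Since AgBr needs less Br⁻ to reach saturation, it precipitates first.

AgBr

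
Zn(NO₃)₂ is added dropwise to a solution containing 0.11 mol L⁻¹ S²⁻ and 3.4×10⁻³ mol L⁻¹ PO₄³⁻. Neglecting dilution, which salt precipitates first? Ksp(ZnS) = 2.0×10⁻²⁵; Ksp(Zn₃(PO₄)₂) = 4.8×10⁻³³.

ZnS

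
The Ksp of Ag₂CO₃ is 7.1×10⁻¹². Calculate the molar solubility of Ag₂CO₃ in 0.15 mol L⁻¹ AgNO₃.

3.2×10⁻¹⁰ M

Ag₂CO₃(s) ⇌ 2 Ag⁺(aq) + CO₃²⁻(aq)
With Ag⁺ already at 0.15 mol L⁻¹ and s small, take [Ag⁺] ≈ 0.15 mol L⁻¹ and [CO₃²⁻] = s.
Ksp = [Ag⁺]^2[CO₃²⁻] = (0.15)^2s
s = 7.1×10⁻¹² / (0.15)^2 = 3.2×10⁻¹⁰
s = 3.2×10⁻¹⁰ mol L⁻¹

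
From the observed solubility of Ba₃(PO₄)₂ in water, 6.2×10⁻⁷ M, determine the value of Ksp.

Ksp = 9.9×10⁻³⁰

Ba₃(PO₄)₂(s) ⇌ 3 Ba²⁺(aq) + 2 PO₄³⁻(aq)
Call the molar solubility s, so that [Ba²⁺] = 3s and [PO₄³⁻] = 2s.
Ksp = [Ba²⁺]^3[PO₄³⁻]^2 = (3s)^3 · (2s)^2 = 108s^5
Ksp = 108 × (6.2×10⁻⁷)^5 = 9.9×10⁻³⁰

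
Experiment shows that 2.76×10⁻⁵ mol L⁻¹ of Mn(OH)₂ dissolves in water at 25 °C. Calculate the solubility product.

Mn(OH)₂(s) ⇌ Mn²⁺(aq) + 2 OH⁻(aq)
If s mol/L of Mn(OH)₂ dissolves, [Mn²⁺] = s and [OH⁻] = 2s.
Ksp = [Mn²⁺][OH⁻]^2 = s · (2s)^2 = 4s^3
Ksp = 4 × (2.76×10⁻⁵)^3 = 8.41×10⁻¹⁴

Ksp = 8.41×10⁻¹⁴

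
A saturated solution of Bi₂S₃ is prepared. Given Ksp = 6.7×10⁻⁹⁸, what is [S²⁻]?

4.3×10⁻²⁰ M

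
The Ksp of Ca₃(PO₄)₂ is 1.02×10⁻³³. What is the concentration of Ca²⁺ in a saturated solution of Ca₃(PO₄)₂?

Ca₃(PO₄)₂(s) ⇌ 3 Ca²⁺(aq) + 2 PO₄³⁻(aq)
Let s be the molar solubility. Then [Ca²⁺] = 3s and [PO₄³⁻] = 2s.
Ksp = [Ca²⁺]^3[PO₄³⁻]^2 = (3s)^3 · (2s)^2 = 108s^5 = 1.02×10⁻³³
s = 9.89×10⁻⁸ mol/L
[Ca²⁺] = 3s = 2.97×10⁻⁷ mol/L

2.97×10⁻⁷ M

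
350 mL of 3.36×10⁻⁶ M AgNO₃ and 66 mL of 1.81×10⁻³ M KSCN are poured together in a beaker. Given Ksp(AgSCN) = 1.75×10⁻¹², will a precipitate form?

Yes

Total volume after mixing = 350 + 66 = 416 mL.
[Ag⁺] = (3.36×10⁻⁶)(350)/416 = 2.83×10⁻⁶ M
[SCN⁻] = (1.81×10⁻³)(66)/416 = 2.87×10⁻⁴ M
Q = [Ag⁺][SCN⁻] = 8.12×10⁻¹⁰
Q = 8.12×10⁻¹⁰ > Ksp = 1.75×10⁻¹², so the solution is supersaturated and AgSCN precipitates.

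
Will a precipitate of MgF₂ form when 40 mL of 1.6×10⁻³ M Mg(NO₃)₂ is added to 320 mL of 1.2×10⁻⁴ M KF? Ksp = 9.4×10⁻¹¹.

No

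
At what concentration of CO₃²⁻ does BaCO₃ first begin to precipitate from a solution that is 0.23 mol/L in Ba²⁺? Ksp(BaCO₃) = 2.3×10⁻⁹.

1.0×10⁻⁸ M

The threshold for precipitation is Q = Ksp.
BaCO₃(s) ⇌ Ba²⁺(aq) + CO₃²⁻(aq)
Ksp = [Ba²⁺][CO₃²⁻] = [CO₃²⁻](0.23)
[CO₃²⁻] = 2.3×10⁻⁹ / (0.23) = 1.0×10⁻⁸
[CO₃²⁻] = 1.0×10⁻⁸ mol/L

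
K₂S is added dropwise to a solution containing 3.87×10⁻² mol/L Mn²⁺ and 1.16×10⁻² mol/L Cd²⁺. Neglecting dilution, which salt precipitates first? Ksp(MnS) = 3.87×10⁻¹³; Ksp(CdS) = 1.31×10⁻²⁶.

CdS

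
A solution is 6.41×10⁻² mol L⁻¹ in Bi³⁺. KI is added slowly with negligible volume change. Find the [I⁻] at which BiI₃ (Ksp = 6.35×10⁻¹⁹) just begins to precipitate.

The threshold for precipitation is Q = Ksp.
BiI₃(s) ⇌ Bi³⁺(aq) + 3 I⁻(aq)
Ksp = [Bi³⁺][I⁻]^3 = [I⁻]^3(6.41×10⁻²)
[I⁻]^3 = 6.35×10⁻¹⁹ / (6.41×10⁻²) = 9.91×10⁻¹⁸
[I⁻] = 2.15×10⁻⁶ mol L⁻¹

2.15×10⁻⁶ M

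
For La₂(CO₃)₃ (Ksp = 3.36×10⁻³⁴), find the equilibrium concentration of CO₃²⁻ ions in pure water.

La₂(CO₃)₃(s) ⇌ 2 La³⁺(aq) + 3 CO₃²⁻(aq)
If s mol/L of La₂(CO₃)₃ dissolves, [La³⁺] = 2s and [CO₃²⁻] = 3s.
Ksp = [La³⁺]^2[CO₃²⁻]^3 = (2s)^2 · (3s)^3 = 108s^5 = 3.36×10⁻³⁴
s = 7.92×10⁻⁸ M
[CO₃²⁻] = 3s = 2.38×10⁻⁷ M

2.38×10⁻⁷ M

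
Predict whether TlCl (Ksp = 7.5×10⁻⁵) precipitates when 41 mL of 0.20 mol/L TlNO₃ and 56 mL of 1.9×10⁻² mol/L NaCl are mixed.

After mixing, V = 41 mL + 56 mL = 97 mL.
[Tl⁺] = (0.20)(41)/97 = 8.5×10⁻² mol/L
[Cl⁻] = (1.9×10⁻²)(56)/97 = 1.1×10⁻² mol/L
Q = [Tl⁺][Cl⁻] = 9.3×10⁻⁴
Because Q > Ksp (9.3×10⁻⁴ vs 7.5×10⁻⁵), a precipitate of TlCl forms.

Yes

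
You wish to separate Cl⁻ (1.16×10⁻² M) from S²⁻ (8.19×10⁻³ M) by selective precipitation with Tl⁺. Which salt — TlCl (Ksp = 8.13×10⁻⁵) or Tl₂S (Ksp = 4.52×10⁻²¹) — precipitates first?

Tl₂S

Precipitation begins when Q = Ksp.
For TlCl: [Tl⁺] = (Ksp/[Cl⁻]) = 7.01×10⁻³ M
For Tl₂S: [Tl⁺] = (Ksp/[S²⁻])^(1/2) = 7.43×10⁻¹⁰ M
Tl₂S requires the lower [Tl⁺], so it precipitates first.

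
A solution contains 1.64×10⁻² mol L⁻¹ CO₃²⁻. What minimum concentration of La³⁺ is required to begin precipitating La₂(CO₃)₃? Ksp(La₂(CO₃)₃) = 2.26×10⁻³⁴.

7.16×10⁻¹⁵ M

The threshold for precipitation is Q = Ksp.
La₂(CO₃)₃(s) ⇌ 2 La³⁺(aq) + 3 CO₃²⁻(aq)
Ksp = [La³⁺]^2[CO₃²⁻]^3 = [La³⁺]^2(1.64×10⁻²)^3
[La³⁺]^2 = 2.26×10⁻³⁴ / (1.64×10⁻²)^3 = 5.12×10⁻²⁹
[La³⁺] = 7.16×10⁻¹⁵ mol L⁻¹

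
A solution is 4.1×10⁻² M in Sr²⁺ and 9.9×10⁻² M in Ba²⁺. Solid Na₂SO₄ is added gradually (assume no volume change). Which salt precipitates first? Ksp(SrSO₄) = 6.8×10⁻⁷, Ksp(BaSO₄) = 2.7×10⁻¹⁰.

BaSO₄

Each salt precipitates once Q = Ksp for that salt.
For SrSO₄: [SO₄²⁻] = (Ksp/[Sr²⁺]) = 1.7×10⁻⁵ M
For BaSO₄: [SO₄²⁻] = (Ksp/[Ba²⁺]) = 2.7×10⁻⁹ M
BaSO₄ requires the lower [SO₄²⁻], so it precipitates first.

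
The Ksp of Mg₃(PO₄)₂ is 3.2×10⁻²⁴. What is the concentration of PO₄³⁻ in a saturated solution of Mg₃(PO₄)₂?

Mg₃(PO₄)₂(s) ⇌ 3 Mg²⁺(aq) + 2 PO₄³⁻(aq)
Let s be the molar solubility. Then [Mg²⁺] = 3s and [PO₄³⁻] = 2s.
Ksp = [Mg²⁺]^3[PO₄³⁻]^2 = (3s)^3 · (2s)^2 = 108s^5 = 3.2×10⁻²⁴
s = 7.8×10⁻⁶ mol L⁻¹
[PO₄³⁻] = 2s = 1.6×10⁻⁵ mol L⁻¹

1.6×10⁻⁵ M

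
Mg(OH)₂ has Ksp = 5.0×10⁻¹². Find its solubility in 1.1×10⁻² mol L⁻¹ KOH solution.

4.1×10⁻⁸ M

Mg(OH)₂(s) ⇌ Mg²⁺(aq) + 2 OH⁻(aq)
With OH⁻ already at 1.1×10⁻² mol L⁻¹ and s small, take [OH⁻] ≈ 1.1×10⁻² mol L⁻¹ and [Mg²⁺] = s.
Ksp = [Mg²⁺][OH⁻]^2 = s(1.1×10⁻²)^2
s = 5.0×10⁻¹² / (1.1×10⁻²)^2 = 4.1×10⁻⁸
s = 4.1×10⁻⁸ mol L⁻¹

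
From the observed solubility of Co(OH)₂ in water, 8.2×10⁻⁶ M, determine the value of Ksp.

Co(OH)₂(s) ⇌ Co²⁺(aq) + 2 OH⁻(aq)
Let s be the molar solubility. Then [Co²⁺] = s and [OH⁻] = 2s.
Ksp = [Co²⁺][OH⁻]^2 = s · (2s)^2 = 4s^3
Ksp = 4 × (8.2×10⁻⁶)^3 = 2.2×10⁻¹⁵

Ksp = 2.2×10⁻¹⁵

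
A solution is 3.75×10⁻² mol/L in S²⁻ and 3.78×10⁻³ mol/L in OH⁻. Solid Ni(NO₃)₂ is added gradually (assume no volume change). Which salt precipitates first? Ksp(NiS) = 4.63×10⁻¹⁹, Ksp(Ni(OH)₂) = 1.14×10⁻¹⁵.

The threshold for precipitation is Q = Ksp.
For NiS: [Ni²⁺] = (Ksp/[S²⁻]) = 1.23×10⁻¹⁷ mol/L
For Ni(OH)₂: [Ni²⁺] = (Ksp/[OH⁻]^2) = 7.98×10⁻¹¹ mol/L
The smaller threshold [Ni²⁺] is reached first, so NiS precipitates first.

NiS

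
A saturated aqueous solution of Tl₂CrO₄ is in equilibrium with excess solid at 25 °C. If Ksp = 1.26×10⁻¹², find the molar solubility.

Tl₂CrO₄(s) ⇌ 2 Tl⁺(aq) + CrO₄²⁻(aq)
With molar solubility s: [Tl⁺] = 2s, [CrO₄²⁻] = s.
Ksp = [Tl⁺]^2[CrO₄²⁻] = (2s)^2 · s = 4s^3
4s^3 = 1.26×10⁻¹²  ⇒  s^3 = 3.15×10⁻¹³
s = (3.15×10⁻¹³)^(1/3) = 6.80×10⁻⁵ M

6.80×10⁻⁵ M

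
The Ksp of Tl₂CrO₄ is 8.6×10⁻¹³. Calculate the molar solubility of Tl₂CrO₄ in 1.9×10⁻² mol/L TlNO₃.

2.4×10⁻⁹ M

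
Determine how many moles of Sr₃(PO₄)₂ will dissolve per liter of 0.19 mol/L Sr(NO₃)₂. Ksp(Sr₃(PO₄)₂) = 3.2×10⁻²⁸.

1.1×10⁻¹³ M

Sr₃(PO₄)₂(s) ⇌ 3 Sr²⁺(aq) + 2 PO₄³⁻(aq)
Sr²⁺ is already present at 0.19 mol/L. If s mol/L of Sr₃(PO₄)₂ dissolves, [PO₄³⁻] = 2s while [Sr²⁺] ≈ 0.19 mol/L.
Ksp = [Sr²⁺]^3[PO₄³⁻]^2 = (0.19)^3(2s)^2
(2s)^2 = 3.2×10⁻²⁸ / (0.19)^3 = 4.7×10⁻²⁶
s = 1.1×10⁻¹³ mol/L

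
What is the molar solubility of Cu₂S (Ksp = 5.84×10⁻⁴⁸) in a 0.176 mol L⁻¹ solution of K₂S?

2.88×10⁻²⁴ M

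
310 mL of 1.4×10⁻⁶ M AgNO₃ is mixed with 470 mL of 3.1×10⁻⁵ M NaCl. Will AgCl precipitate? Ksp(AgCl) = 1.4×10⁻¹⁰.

The combined volume is 780 mL.
[Ag⁺] = (1.4×10⁻⁶)(310)/780 = 5.6×10⁻⁷ M
[Cl⁻] = (3.1×10⁻⁵)(470)/780 = 1.9×10⁻⁵ M
Q = [Ag⁺][Cl⁻] = 1.0×10⁻¹¹
Since Q (1.0×10⁻¹¹) is less than Ksp (1.4×10⁻¹⁰), no AgCl precipitates.

No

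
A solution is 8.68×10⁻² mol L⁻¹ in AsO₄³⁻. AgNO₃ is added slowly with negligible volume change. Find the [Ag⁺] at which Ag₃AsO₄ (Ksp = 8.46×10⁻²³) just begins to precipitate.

9.91×10⁻⁸ M

Each salt precipitates once Q = Ksp for that salt.
Ag₃AsO₄(s) ⇌ 3 Ag⁺(aq) + AsO₄³⁻(aq)
Ksp = [Ag⁺]^3[AsO₄³⁻] = [Ag⁺]^3(8.68×10⁻²)
[Ag⁺]^3 = 8.46×10⁻²³ / (8.68×10⁻²) = 9.75×10⁻²²
[Ag⁺] = 9.91×10⁻⁸ mol L⁻¹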